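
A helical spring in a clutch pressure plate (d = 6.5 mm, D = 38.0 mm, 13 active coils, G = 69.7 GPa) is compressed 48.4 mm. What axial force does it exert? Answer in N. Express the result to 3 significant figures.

k = Gd⁴/(8D³N_a) = (69.7×10³)(6.5⁴)/(8·38.0³·13) = 21.802 N/mm
F = k·δ = 21.802 × 48.4 = 1055.2 N

1060 N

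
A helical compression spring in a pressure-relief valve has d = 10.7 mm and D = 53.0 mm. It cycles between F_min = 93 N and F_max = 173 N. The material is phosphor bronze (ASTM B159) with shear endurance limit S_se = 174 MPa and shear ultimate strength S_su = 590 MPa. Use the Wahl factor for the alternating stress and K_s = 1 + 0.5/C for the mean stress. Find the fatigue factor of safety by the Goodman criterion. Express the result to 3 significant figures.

C = D/d = 53.0/10.7 = 4.9533; K_W = (4C−1)/(4C−4)+0.615/C = 1.3139; K_s = 1+0.5/C = 1.1009
F_a = (F_max−F_min)/2 = 40 N; F_m = (F_max+F_min)/2 = 133 N
τ_a = K_W·8F_aD/(πd³) = 1.3139 × 4.4068 = 5.79 MPa
τ_m = K_s·8F_mD/(πd³) = 1.1009 × 14.653 = 16.132 MPa
Goodman: 1/n_f = τ_a/S_se + τ_m/S_su = 5.79/174 + 16.132/590 = 0.03328 + 0.02734 = 0.060618
n_f = 1/0.060618 = 16.5

16.5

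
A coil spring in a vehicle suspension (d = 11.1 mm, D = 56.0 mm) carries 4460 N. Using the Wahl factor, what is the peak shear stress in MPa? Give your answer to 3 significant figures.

608 MPa

Spring index C = D/d = 56.0/11.1 = 5.0450
K_W = (4C−1)/(4C−4) + 0.615/C = 19.180/16.180 + 0.1219 = 1.3073
τ₀ = 8FD/(πd³) = 8·4460·56.0/(π·11.1³) = 1.99808e+06/4296.5 = 465.04 MPa
τ_max = K·τ₀ = 1.3073 × 465.04 = 607.96 MPa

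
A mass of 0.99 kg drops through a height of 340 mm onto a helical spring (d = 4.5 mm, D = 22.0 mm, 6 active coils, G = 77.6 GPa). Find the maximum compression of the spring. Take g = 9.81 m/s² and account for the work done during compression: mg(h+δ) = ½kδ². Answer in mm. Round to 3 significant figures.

10.5 mm

k = Gd⁴/(8D³N_a) = (77.6×10³)(4.5⁴)/(8·22.0³·6) = 62.259 N/mm
W = mg = 0.99 × 9.81 = 9.7119 N
½kδ² − Wδ − Wh = 0 → δ = (W + √(W² + 2kWh))/k
δ = (9.7119 + √(94.321 + 411165))/62.259 = (9.7119 + 641.29)/62.259 = 10.456 mm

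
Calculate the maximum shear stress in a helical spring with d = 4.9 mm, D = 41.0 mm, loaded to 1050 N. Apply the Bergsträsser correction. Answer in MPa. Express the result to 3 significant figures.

Spring index C = D/d = 41.0/4.9 = 8.3673
K_B = (4C+2)/(4C−3) = 35.469/30.469 = 1.1641
τ₀ = 8FD/(πd³) = 8·1050·41.0/(π·4.9³) = 344400/369.61 = 931.8 MPa
τ_max = K·τ₀ = 1.1641 × 931.8 = 1084.7 MPa

1080 MPa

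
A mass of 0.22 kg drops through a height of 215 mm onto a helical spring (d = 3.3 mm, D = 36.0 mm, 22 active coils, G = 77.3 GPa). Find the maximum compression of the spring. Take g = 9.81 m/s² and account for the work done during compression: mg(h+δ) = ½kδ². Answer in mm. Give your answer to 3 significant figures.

30.8 mm

k = Gd⁴/(8D³N_a) = (77.3×10³)(3.3⁴)/(8·36.0³·22) = 1.1164 N/mm
W = mg = 0.22 × 9.81 = 2.1582 N
½kδ² − Wδ − Wh = 0 → δ = (W + √(W² + 2kWh))/k
δ = (2.1582 + √(4.6578 + 1036.04))/1.1164 = (2.1582 + 32.26)/1.1164 = 30.83 mm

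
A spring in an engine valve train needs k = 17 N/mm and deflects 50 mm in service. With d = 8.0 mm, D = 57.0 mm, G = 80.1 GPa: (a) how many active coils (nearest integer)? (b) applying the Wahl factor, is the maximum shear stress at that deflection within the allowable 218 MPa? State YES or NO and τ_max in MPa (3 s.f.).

(a) 13 coils; (b) NO, τ_max = 292 MPa

N_a = Gd⁴/(8D³k) = (80.1×10³)(8.0⁴)/(8·57.0³·17) = 13.03 → N_a = 13
Actual rate k = Gd⁴/(8D³·13) = 17.035 N/mm
Working load F = kδ = 17.035·50 = 851.74 N
C = 57.0/8.0 = 7.1250; K_W = (4C−1)/(4C−4)+0.615/C = 1.2088
τ_max = K_W·8FD/(πd³) = 1.2088·241.46 = 291.87 MPa
τ_max > 218 MPa → exceeds allowable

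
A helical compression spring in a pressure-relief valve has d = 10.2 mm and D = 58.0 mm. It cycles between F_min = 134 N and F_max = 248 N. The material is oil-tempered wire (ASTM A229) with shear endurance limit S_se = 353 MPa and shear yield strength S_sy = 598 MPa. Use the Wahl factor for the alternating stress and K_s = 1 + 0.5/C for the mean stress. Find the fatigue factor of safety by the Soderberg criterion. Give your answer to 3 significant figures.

13.0

C = D/d = 58.0/10.2 = 5.6863; K_W = (4C−1)/(4C−4)+0.615/C = 1.2682; K_s = 1+0.5/C = 1.0879
F_a = (F_max−F_min)/2 = 57 N; F_m = (F_max+F_min)/2 = 191 N
τ_a = K_W·8F_aD/(πd³) = 1.2682 × 7.9331 = 10.061 MPa
τ_m = K_s·8F_mD/(πd³) = 1.0879 × 26.583 = 28.92 MPa
Soderberg: 1/n_f = τ_a/S_se + τ_m/S_sy = 10.061/353 + 28.92/598 = 0.02850 + 0.04836 = 0.076862
n_f = 1/0.076862 = 13.01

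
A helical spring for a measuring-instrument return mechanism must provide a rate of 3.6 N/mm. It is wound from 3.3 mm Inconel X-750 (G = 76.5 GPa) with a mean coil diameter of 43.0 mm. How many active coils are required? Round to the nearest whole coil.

4

N_a = Gd⁴/(8D³k) = (76.5×10³ × 3.3⁴)/(8 × 43.0³ × 3.6)
    = 9.0723e+06 / 2.2898e+06 = 3.962 → 4 coils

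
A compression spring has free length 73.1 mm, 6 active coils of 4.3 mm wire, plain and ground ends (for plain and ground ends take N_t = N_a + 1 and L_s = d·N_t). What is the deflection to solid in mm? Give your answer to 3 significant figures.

N_t = 7; L_s = 4.3·7 = 30.1 mm
δ_solid = L₀ − L_s = 73.1 − 30.1 = 43 mm

43.0 mm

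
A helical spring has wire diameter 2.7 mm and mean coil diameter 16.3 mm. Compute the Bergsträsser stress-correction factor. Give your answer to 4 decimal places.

C = D/d = 16.3/2.7 = 6.0370
K_B = (4C+2)/(4C−3) = 26.148/21.148 = 1.2364

1.2364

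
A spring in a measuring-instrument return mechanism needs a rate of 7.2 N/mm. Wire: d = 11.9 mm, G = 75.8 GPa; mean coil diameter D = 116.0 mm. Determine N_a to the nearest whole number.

17

N_a = Gd⁴/(8D³k) = (75.8×10³ × 11.9⁴)/(8 × 116.0³ × 7.2)
    = 1.52005e+09 / 8.99076e+07 = 16.91 → 17 coils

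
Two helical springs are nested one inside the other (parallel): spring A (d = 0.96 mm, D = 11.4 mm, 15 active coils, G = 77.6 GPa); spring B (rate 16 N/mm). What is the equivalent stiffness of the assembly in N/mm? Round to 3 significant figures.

k_A = Gd⁴/(8D³N_a) = (77.6×10³)(0.96⁴)/(8·11.4³·15) = 0.37072 N/mm
Parallel: k_eq = 0.37072 + 16 = 16.371 N/mm

16.4 N/mm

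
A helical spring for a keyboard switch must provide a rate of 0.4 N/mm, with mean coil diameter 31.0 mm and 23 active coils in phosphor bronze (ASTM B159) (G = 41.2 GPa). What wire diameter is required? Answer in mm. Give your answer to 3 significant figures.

2.70 mm

d = (8D³N_a·k / G)^(1/4) = (8·31.0³·23·0.4 / (41.2×10³))^0.25
  = (53.219)^0.25 = 2.7009 mm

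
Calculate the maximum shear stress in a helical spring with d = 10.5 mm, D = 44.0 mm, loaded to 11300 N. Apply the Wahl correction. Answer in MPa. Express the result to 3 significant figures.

1510 MPa

Spring index C = D/d = 44.0/10.5 = 4.1905
K_W = (4C−1)/(4C−4) + 0.615/C = 15.762/12.762 + 0.1468 = 1.3818
τ₀ = 8FD/(πd³) = 8·11300·44.0/(π·10.5³) = 3.9776e+06/3636.8 = 1093.7 MPa
τ_max = K·τ₀ = 1.3818 × 1093.7 = 1511.3 MPa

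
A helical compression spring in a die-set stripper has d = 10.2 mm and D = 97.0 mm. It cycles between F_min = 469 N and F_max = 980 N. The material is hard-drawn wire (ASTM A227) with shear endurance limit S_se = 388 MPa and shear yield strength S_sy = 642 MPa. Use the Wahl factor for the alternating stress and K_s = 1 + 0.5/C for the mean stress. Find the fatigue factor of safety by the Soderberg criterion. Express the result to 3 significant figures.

2.21

C = D/d = 97.0/10.2 = 9.5098; K_W = (4C−1)/(4C−4)+0.615/C = 1.1528; K_s = 1+0.5/C = 1.0526
F_a = (F_max−F_min)/2 = 255.5 N; F_m = (F_max+F_min)/2 = 724.5 N
τ_a = K_W·8F_aD/(πd³) = 1.1528 × 59.471 = 68.558 MPa
τ_m = K_s·8F_mD/(πd³) = 1.0526 × 168.64 = 177.5 MPa
Soderberg: 1/n_f = τ_a/S_se + τ_m/S_sy = 68.558/388 + 177.5/642 = 0.17670 + 0.27648 = 0.45318
n_f = 1/0.45318 = 2.207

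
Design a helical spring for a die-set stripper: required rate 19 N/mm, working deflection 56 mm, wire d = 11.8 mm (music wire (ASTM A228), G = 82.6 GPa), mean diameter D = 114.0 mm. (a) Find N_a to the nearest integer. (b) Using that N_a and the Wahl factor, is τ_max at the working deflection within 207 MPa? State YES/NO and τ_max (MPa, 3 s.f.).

(a) 7 coils; (b) NO, τ_max = 220 MPa

N_a = Gd⁴/(8D³k) = (82.6×10³)(11.8⁴)/(8·114.0³·19) = 7.111 → N_a = 7
Actual rate k = Gd⁴/(8D³·7) = 19.302 N/mm
Working load F = kδ = 19.302·56 = 1080.9 N
C = 114.0/11.8 = 9.6610; K_W = (4C−1)/(4C−4)+0.615/C = 1.1503
τ_max = K_W·8FD/(πd³) = 1.1503·190.98 = 219.68 MPa
τ_max > 207 MPa → exceeds allowable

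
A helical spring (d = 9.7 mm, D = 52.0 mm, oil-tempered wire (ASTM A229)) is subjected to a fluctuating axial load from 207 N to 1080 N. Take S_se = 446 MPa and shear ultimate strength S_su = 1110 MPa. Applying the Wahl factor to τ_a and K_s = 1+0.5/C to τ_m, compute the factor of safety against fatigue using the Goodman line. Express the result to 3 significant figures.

C = D/d = 52.0/9.7 = 5.3608; K_W = (4C−1)/(4C−4)+0.615/C = 1.2867; K_s = 1+0.5/C = 1.0933
F_a = (F_max−F_min)/2 = 436.5 N; F_m = (F_max+F_min)/2 = 643.5 N
τ_a = K_W·8F_aD/(πd³) = 1.2867 × 63.33 = 81.488 MPa
τ_m = K_s·8F_mD/(πd³) = 1.0933 × 93.363 = 102.07 MPa
Goodman: 1/n_f = τ_a/S_se + τ_m/S_su = 81.488/446 + 102.07/1110 = 0.18271 + 0.09196 = 0.27466
n_f = 1/0.27466 = 3.641

3.64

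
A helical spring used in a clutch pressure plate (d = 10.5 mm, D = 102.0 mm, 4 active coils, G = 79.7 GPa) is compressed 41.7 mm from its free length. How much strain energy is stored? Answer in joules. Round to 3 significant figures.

k = Gd⁴/(8D³N_a) = (79.7×10³)(10.5⁴)/(8·102.0³·4) = 28.528 N/mm
U = ½kδ² = 0.5 × 28.528 × 41.7² = 24803 N·mm = 24.803 J

24.8 J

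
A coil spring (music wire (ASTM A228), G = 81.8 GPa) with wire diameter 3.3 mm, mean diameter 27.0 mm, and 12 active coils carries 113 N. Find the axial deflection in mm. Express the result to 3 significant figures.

k = Gd⁴/(8D³N_a) = (81.8×10³)(3.3⁴)/(8·27.0³·12) = 5.1339 N/mm
δ = F/k = 113 / 5.1339 = 22.011 mm

22.0 mm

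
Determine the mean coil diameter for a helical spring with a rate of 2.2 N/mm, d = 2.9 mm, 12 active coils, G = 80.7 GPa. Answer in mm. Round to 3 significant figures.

D = (Gd⁴/(8N_a·k))^(1/3) = (80.7×10³·2.9⁴/(8·12·2.2))^(1/3)
  = (27025.4)^(1/3) = 30.0094 mm

30.0 mm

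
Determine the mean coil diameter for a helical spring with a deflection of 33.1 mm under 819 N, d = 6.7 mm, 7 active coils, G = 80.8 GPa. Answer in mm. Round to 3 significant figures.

Required rate k = F/δ = 819/33.1 = 24.743 N/mm
D = (Gd⁴/(8N_a·k))^(1/3) = (80.8×10³·6.7⁴/(8·7·24.743))^(1/3)
  = (117508)^(1/3) = 48.9804 mm

49.0 mm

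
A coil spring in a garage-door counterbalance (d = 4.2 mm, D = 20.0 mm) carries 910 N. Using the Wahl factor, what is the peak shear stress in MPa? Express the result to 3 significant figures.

831 MPa

Spring index C = D/d = 20.0/4.2 = 4.7619
K_W = (4C−1)/(4C−4) + 0.615/C = 18.048/15.048 + 0.1291 = 1.3285
τ₀ = 8FD/(πd³) = 8·910·20.0/(π·4.2³) = 145600/232.75 = 625.55 MPa
τ_max = K·τ₀ = 1.3285 × 625.55 = 831.06 MPa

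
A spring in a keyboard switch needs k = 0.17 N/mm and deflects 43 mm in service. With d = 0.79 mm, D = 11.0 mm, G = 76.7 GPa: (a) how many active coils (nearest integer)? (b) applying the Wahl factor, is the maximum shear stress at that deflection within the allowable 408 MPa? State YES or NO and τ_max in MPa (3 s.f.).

(a) 17 coils; (b) NO, τ_max = 444 MPa

N_a = Gd⁴/(8D³k) = (76.7×10³)(0.79⁴)/(8·11.0³·0.17) = 16.5 → N_a = 17
Actual rate k = Gd⁴/(8D³·17) = 0.16504 N/mm
Working load F = kδ = 0.16504·43 = 7.0967 N
C = 11.0/0.79 = 13.9241; K_W = (4C−1)/(4C−4)+0.615/C = 1.1022
τ_max = K_W·8FD/(πd³) = 1.1022·403.19 = 444.39 MPa
τ_max > 408 MPa → exceeds allowable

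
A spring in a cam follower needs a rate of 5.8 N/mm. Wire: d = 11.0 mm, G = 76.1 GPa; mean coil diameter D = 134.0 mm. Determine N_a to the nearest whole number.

N_a = Gd⁴/(8D³k) = (76.1×10³ × 11.0⁴)/(8 × 134.0³ × 5.8)
    = 1.11418e+09 / 1.11643e+08 = 9.98 → 10 coils

10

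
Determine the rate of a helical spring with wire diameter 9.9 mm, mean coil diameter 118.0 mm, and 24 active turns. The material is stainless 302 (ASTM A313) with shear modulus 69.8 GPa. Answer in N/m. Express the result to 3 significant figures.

k = Gd⁴/(8D³N_a) = (69.8×10³ × 9.9⁴) / (8 × 118.0³ × 24)
  = 6.70496e+08 / 3.15462e+08 = 2.1254 N/mm = 2125.4 N/m

2130 N/m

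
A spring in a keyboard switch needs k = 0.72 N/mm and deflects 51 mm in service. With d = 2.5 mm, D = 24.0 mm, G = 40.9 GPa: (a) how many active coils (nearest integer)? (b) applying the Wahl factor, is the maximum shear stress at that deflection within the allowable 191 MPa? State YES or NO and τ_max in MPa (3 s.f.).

N_a = Gd⁴/(8D³k) = (40.9×10³)(2.5⁴)/(8·24.0³·0.72) = 20.06 → N_a = 20
Actual rate k = Gd⁴/(8D³·20) = 0.72232 N/mm
Working load F = kδ = 0.72232·51 = 36.838 N
C = 24.0/2.5 = 9.6000; K_W = (4C−1)/(4C−4)+0.615/C = 1.1513
τ_max = K_W·8FD/(πd³) = 1.1513·144.09 = 165.89 MPa
τ_max ≤ 191 MPa → acceptable

(a) 20 coils; (b) YES, τ_max = 166 MPa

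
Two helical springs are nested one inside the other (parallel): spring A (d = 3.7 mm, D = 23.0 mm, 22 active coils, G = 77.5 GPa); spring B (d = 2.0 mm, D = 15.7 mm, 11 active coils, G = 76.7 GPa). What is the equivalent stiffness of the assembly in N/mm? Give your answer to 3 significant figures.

10.4 N/mm

k_A = Gd⁴/(8D³N_a) = (77.5×10³)(3.7⁴)/(8·23.0³·22) = 6.7829 N/mm
k_B = Gd⁴/(8D³N_a) = (76.7×10³)(2.0⁴)/(8·15.7³·11) = 3.6036 N/mm
Parallel: k_eq = 6.7829 + 3.6036 = 10.386 N/mm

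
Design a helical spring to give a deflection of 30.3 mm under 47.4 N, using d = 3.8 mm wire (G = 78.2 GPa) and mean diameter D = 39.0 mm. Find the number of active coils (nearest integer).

22

Required rate k = F/δ = 47.4/30.3 = 1.5644 N/mm
N_a = Gd⁴/(8D³k) = (78.2×10³ × 3.8⁴)/(8 × 39.0³ × 1.5644)
    = 1.63058e+07 / 742368 = 21.96 → 22 coils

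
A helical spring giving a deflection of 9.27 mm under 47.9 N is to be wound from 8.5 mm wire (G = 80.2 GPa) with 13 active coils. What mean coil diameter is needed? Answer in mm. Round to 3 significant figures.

92.0 mm

Required rate k = F/δ = 47.9/9.27 = 5.1672 N/mm
D = (Gd⁴/(8N_a·k))^(1/3) = (80.2×10³·8.5⁴/(8·13·5.1672))^(1/3)
  = (779042)^(1/3) = 92.0139 mm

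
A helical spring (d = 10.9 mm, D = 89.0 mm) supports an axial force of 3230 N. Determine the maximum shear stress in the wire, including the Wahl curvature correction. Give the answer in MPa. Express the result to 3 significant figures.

667 MPa

Spring index C = D/d = 89.0/10.9 = 8.1651
K_W = (4C−1)/(4C−4) + 0.615/C = 31.661/28.661 + 0.0753 = 1.1800
τ₀ = 8FD/(πd³) = 8·3230·89.0/(π·10.9³) = 2.29976e+06/4068.5 = 565.27 MPa
τ_max = K·τ₀ = 1.1800 × 565.27 = 667.01 MPa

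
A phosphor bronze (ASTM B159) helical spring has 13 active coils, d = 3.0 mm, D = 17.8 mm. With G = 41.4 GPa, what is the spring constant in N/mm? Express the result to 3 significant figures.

5.72 N/mm

k = Gd⁴/(8D³N_a) = (41.4×10³ × 3.0⁴) / (8 × 17.8³ × 13)
  = 3.3534e+06 / 586534 = 5.7173 N/mm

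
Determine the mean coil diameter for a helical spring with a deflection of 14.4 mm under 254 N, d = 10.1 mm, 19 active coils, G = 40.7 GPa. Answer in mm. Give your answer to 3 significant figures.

54.1 mm

Required rate k = F/δ = 254/14.4 = 17.639 N/mm
D = (Gd⁴/(8N_a·k))^(1/3) = (40.7×10³·10.1⁴/(8·19·17.639))^(1/3)
  = (157967)^(1/3) = 54.0574 mm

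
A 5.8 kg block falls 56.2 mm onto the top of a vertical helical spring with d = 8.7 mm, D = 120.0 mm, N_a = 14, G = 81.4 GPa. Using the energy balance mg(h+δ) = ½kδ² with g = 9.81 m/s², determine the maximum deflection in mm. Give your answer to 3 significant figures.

80.3 mm

k = Gd⁴/(8D³N_a) = (81.4×10³)(8.7⁴)/(8·120.0³·14) = 2.4096 N/mm
W = mg = 5.8 × 9.81 = 56.898 N
½kδ² − Wδ − Wh = 0 → δ = (W + √(W² + 2kWh))/k
δ = (56.898 + √(3237.4 + 15410))/2.4096 = (56.898 + 136.56)/2.4096 = 80.285 mm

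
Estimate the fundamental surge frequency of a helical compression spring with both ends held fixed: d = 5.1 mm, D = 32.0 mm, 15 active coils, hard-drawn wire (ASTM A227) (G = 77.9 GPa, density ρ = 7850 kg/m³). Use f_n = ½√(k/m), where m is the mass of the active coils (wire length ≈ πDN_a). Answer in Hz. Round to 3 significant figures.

118 Hz

k = Gd⁴/(8D³N_a) = (77.9×10³)(5.1⁴)/(8·32.0³·15) = 13.403 N/mm = 13403 N/m
Wire length L = πDN_a = π·32.0·15 = 1508 mm
m = ρ·(πd²/4)·L = 7850 × 20.428×10⁻⁶ m² × 1.508 m = 0.24182 kg
f_n = ½√(k/m) = 0.5·√(13403/0.24182) = 0.5·√(55424) = 117.71 Hz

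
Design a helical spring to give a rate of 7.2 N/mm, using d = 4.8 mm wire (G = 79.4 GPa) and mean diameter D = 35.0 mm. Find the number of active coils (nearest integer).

17

N_a = Gd⁴/(8D³k) = (79.4×10³ × 4.8⁴)/(8 × 35.0³ × 7.2)
    = 4.21488e+07 / 2.4696e+06 = 17.07 → 17 coils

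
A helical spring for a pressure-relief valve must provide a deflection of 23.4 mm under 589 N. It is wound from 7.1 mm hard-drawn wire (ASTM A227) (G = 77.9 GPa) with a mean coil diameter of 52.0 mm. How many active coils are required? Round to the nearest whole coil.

7

Required rate k = F/δ = 589/23.4 = 25.171 N/mm
N_a = Gd⁴/(8D³k) = (77.9×10³ × 7.1⁴)/(8 × 52.0³ × 25.171)
    = 1.97957e+08 / 2.83139e+07 = 6.992 → 7 coils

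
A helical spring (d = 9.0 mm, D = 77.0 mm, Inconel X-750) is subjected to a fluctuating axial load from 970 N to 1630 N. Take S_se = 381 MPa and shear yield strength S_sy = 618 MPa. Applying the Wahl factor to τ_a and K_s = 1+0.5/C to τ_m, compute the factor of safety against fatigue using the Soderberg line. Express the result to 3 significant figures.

C = D/d = 77.0/9.0 = 8.5556; K_W = (4C−1)/(4C−4)+0.615/C = 1.1711; K_s = 1+0.5/C = 1.0584
F_a = (F_max−F_min)/2 = 330 N; F_m = (F_max+F_min)/2 = 1300 N
τ_a = K_W·8F_aD/(πd³) = 1.1711 × 88.76 = 103.95 MPa
τ_m = K_s·8F_mD/(πd³) = 1.0584 × 349.66 = 370.1 MPa
Soderberg: 1/n_f = τ_a/S_se + τ_m/S_sy = 103.95/381 + 370.1/618 = 0.27284 + 0.59886 = 0.8717
n_f = 1/0.8717 = 1.147

1.15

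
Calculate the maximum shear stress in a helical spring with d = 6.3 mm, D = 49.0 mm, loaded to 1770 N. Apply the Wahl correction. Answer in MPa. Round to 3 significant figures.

1050 MPa

Spring index C = D/d = 49.0/6.3 = 7.7778
K_W = (4C−1)/(4C−4) + 0.615/C = 30.111/27.111 + 0.0791 = 1.1897
τ₀ = 8FD/(πd³) = 8·1770·49.0/(π·6.3³) = 693840/785.55 = 883.26 MPa
τ_max = K·τ₀ = 1.1897 × 883.26 = 1050.8 MPa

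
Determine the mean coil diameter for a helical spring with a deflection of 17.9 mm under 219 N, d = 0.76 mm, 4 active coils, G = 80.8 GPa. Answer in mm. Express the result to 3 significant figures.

4.10 mm

Required rate k = F/δ = 219/17.9 = 12.235 N/mm
D = (Gd⁴/(8N_a·k))^(1/3) = (80.8×10³·0.76⁴/(8·4·12.235))^(1/3)
  = (68.8533)^(1/3) = 4.0987 mm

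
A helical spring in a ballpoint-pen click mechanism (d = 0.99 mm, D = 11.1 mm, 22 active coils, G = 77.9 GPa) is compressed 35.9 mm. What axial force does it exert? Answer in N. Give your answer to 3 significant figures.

11.2 N

k = Gd⁴/(8D³N_a) = (77.9×10³)(0.99⁴)/(8·11.1³·22) = 0.31088 N/mm
F = k·δ = 0.31088 × 35.9 = 11.161 N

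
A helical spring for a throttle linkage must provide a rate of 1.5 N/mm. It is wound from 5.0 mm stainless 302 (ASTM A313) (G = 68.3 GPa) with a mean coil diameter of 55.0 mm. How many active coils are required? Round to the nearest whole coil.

N_a = Gd⁴/(8D³k) = (68.3×10³ × 5.0⁴)/(8 × 55.0³ × 1.5)
    = 4.26875e+07 / 1.9965e+06 = 21.38 → 21 coils

21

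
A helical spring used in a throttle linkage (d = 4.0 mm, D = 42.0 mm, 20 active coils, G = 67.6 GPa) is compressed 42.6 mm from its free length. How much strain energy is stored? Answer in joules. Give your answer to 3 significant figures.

k = Gd⁴/(8D³N_a) = (67.6×10³)(4.0⁴)/(8·42.0³·20) = 1.4599 N/mm
U = ½kδ² = 0.5 × 1.4599 × 42.6² = 1324.7 N·mm = 1.3247 J

1.32 J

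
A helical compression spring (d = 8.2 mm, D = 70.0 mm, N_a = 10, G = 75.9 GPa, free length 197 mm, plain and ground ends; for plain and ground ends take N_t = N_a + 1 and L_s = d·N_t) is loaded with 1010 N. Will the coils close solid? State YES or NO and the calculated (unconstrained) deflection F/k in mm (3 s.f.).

k = Gd⁴/(8D³N_a) = (75.9×10³)(8.2⁴)/(8·70.0³·10) = 12.506 N/mm
N_t = 11; L_s = 8.2·11 = 90.2 mm; δ_solid = L₀ − L_s = 197 − 90.2 = 106.8 mm
δ = F/k = 1010/12.506 = 80.762 mm
δ < δ_solid → spring does not go solid

NO, δ = 80.8 mm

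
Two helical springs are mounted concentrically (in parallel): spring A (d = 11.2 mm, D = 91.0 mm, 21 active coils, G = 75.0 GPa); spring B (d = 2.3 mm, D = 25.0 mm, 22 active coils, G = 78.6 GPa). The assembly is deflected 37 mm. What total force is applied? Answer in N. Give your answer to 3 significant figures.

375 N

k_A = Gd⁴/(8D³N_a) = (75.0×10³)(11.2⁴)/(8·91.0³·21) = 9.3218 N/mm
k_B = Gd⁴/(8D³N_a) = (78.6×10³)(2.3⁴)/(8·25.0³·22) = 0.79984 N/mm
Parallel: k_eq = 9.3218 + 0.79984 = 10.122 N/mm
F = k_eq·δ = 10.122·37 = 374.5 N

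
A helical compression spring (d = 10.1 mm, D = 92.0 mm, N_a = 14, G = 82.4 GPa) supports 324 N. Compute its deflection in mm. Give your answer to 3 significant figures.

33.0 mm

k = Gd⁴/(8D³N_a) = (82.4×10³)(10.1⁴)/(8·92.0³·14) = 9.8318 N/mm
δ = F/k = 324 / 9.8318 = 32.954 mm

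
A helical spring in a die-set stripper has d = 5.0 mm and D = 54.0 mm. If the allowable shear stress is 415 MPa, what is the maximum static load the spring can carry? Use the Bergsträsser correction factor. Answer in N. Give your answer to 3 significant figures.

336 N

C = D/d = 54.0/5.0 = 10.8000
K_B = (4C+2)/(4C−3) = 45.200/40.200 = 1.1244
τ_max = K·8FD/(πd³) → F_max = τ_allow·πd³/(8DK)
F_max = 415·π·5.0³/(8·54.0·1.1244) = 1.6297e+05/485.73 = 335.51 N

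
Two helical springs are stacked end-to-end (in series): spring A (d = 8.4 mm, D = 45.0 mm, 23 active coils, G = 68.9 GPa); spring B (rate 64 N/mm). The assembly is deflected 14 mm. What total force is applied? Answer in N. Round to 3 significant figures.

k_A = Gd⁴/(8D³N_a) = (68.9×10³)(8.4⁴)/(8·45.0³·23) = 20.459 N/mm
Series: 1/k_eq = 1/20.459 + 1/64 = 0.064504; k_eq = 15.503 N/mm
F = k_eq·δ = 15.503·14 = 217.04 N

217 N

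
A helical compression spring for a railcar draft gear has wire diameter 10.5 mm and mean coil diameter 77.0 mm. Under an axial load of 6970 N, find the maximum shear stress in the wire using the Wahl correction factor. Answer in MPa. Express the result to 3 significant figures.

1420 MPa

Spring index C = D/d = 77.0/10.5 = 7.3333
K_W = (4C−1)/(4C−4) + 0.615/C = 28.333/25.333 + 0.0839 = 1.2023
τ₀ = 8FD/(πd³) = 8·6970·77.0/(π·10.5³) = 4.29352e+06/3636.8 = 1180.6 MPa
τ_max = K·τ₀ = 1.2023 × 1180.6 = 1419.4 MPa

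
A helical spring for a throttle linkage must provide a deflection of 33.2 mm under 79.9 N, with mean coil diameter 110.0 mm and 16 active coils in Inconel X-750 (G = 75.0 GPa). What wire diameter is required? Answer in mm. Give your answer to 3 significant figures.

Required rate k = F/δ = 79.9/33.2 = 2.4066 N/mm
d = (8D³N_a·k / G)^(1/4) = (8·110.0³·16·2.4066 / (75.0×10³))^0.25
  = (5466.8)^0.25 = 8.5987 mm

8.60 mm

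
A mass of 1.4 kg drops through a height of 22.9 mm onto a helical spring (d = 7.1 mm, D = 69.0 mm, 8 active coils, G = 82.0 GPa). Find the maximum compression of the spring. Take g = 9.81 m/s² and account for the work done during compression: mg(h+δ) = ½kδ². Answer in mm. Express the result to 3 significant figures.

k = Gd⁴/(8D³N_a) = (82.0×10³)(7.1⁴)/(8·69.0³·8) = 9.9111 N/mm
W = mg = 1.4 × 9.81 = 13.734 N
½kδ² − Wδ − Wh = 0 → δ = (W + √(W² + 2kWh))/k
δ = (13.734 + √(188.62 + 6234.23))/9.9111 = (13.734 + 80.143)/9.9111 = 9.4719 mm

9.47 mm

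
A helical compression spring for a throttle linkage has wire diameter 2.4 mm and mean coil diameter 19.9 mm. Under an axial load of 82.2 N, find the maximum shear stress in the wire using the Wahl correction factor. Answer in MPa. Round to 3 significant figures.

Spring index C = D/d = 19.9/2.4 = 8.2917
K_W = (4C−1)/(4C−4) + 0.615/C = 32.167/29.167 + 0.0742 = 1.1770
τ₀ = 8FD/(πd³) = 8·82.2·19.9/(π·2.4³) = 13086.2/43.429 = 301.32 MPa
τ_max = K·τ₀ = 1.1770 × 301.32 = 354.66 MPa

355 MPa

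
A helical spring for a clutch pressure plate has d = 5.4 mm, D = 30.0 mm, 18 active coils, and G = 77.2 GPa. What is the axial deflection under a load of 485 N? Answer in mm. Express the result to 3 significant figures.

k = Gd⁴/(8D³N_a) = (77.2×10³)(5.4⁴)/(8·30.0³·18) = 16.884 N/mm
δ = F/k = 485 / 16.884 = 28.726 mm

28.7 mm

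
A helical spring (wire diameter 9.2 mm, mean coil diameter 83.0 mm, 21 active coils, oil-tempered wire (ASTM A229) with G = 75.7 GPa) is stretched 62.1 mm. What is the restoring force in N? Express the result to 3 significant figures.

k = Gd⁴/(8D³N_a) = (75.7×10³)(9.2⁴)/(8·83.0³·21) = 5.6455 N/mm
F = k·δ = 5.6455 × 62.1 = 350.59 N

351 N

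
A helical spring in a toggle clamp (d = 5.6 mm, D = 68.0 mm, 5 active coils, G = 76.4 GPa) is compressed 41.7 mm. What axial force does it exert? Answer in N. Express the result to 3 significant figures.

k = Gd⁴/(8D³N_a) = (76.4×10³)(5.6⁴)/(8·68.0³·5) = 5.9739 N/mm
F = k·δ = 5.9739 × 41.7 = 249.11 N

249 N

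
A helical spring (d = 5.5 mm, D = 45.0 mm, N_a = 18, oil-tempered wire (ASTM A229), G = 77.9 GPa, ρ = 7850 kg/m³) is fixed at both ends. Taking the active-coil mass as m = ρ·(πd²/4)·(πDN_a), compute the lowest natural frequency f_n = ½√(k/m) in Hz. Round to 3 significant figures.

53.5 Hz

k = Gd⁴/(8D³N_a) = (77.9×10³)(5.5⁴)/(8·45.0³·18) = 5.4324 N/mm = 5432.4 N/m
Wire length L = πDN_a = π·45.0·18 = 2544.7 mm
m = ρ·(πd²/4)·L = 7850 × 23.758×10⁻⁶ m² × 2.5447 m = 0.47459 kg
f_n = ½√(k/m) = 0.5·√(5432.4/0.47459) = 0.5·√(11446) = 53.494 Hz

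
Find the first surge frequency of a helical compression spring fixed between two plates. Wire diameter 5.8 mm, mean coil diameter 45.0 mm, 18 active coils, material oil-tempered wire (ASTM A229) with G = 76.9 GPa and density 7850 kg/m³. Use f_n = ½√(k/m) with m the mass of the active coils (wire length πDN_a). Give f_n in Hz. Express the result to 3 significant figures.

56.0 Hz

k = Gd⁴/(8D³N_a) = (76.9×10³)(5.8⁴)/(8·45.0³·18) = 6.6319 N/mm = 6631.9 N/m
Wire length L = πDN_a = π·45.0·18 = 2544.7 mm
m = ρ·(πd²/4)·L = 7850 × 26.421×10⁻⁶ m² × 2.5447 m = 0.52778 kg
f_n = ½√(k/m) = 0.5·√(6631.9/0.52778) = 0.5·√(12566) = 56.048 Hz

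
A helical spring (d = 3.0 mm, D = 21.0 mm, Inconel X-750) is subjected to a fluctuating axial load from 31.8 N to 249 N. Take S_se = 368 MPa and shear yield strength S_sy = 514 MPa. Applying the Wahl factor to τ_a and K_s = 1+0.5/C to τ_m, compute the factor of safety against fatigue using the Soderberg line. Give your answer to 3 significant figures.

C = D/d = 21.0/3.0 = 7.0000; K_W = (4C−1)/(4C−4)+0.615/C = 1.2129; K_s = 1+0.5/C = 1.0714
F_a = (F_max−F_min)/2 = 108.6 N; F_m = (F_max+F_min)/2 = 140.4 N
τ_a = K_W·8F_aD/(πd³) = 1.2129 × 215.09 = 260.88 MPa
τ_m = K_s·8F_mD/(πd³) = 1.0714 × 278.08 = 297.94 MPa
Soderberg: 1/n_f = τ_a/S_se + τ_m/S_sy = 260.88/368 + 297.94/514 = 0.70890 + 0.57965 = 1.2885
n_f = 1/1.2885 = 0.7761

0.776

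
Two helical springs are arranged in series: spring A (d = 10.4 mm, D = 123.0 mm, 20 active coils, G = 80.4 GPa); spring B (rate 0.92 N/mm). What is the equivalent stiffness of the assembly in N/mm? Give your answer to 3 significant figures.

0.712 N/mm

k_A = Gd⁴/(8D³N_a) = (80.4×10³)(10.4⁴)/(8·123.0³·20) = 3.159 N/mm
Series: 1/k_eq = 1/3.159 + 1/0.92 = 1.4035; k_eq = 0.7125 N/mm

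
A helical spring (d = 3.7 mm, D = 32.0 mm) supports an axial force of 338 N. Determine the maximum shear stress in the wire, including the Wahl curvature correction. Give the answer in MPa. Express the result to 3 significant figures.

Spring index C = D/d = 32.0/3.7 = 8.6486
K_W = (4C−1)/(4C−4) + 0.615/C = 33.595/30.595 + 0.0711 = 1.1692
τ₀ = 8FD/(πd³) = 8·338·32.0/(π·3.7³) = 86528/159.13 = 543.75 MPa
τ_max = K·τ₀ = 1.1692 × 543.75 = 635.74 MPa

636 MPa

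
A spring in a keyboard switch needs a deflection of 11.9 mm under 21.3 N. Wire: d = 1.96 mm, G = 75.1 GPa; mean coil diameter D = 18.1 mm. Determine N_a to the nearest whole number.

13

Required rate k = F/δ = 21.3/11.9 = 1.7899 N/mm
N_a = Gd⁴/(8D³k) = (75.1×10³ × 1.96⁴)/(8 × 18.1³ × 1.7899)
    = 1.10832e+06 / 84909.9 = 13.05 → 13 coils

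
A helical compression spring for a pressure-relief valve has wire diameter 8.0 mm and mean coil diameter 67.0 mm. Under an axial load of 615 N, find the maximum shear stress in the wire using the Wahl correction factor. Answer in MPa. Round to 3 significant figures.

Spring index C = D/d = 67.0/8.0 = 8.3750
K_W = (4C−1)/(4C−4) + 0.615/C = 32.500/29.500 + 0.0734 = 1.1751
τ₀ = 8FD/(πd³) = 8·615·67.0/(π·8.0³) = 329640/1608.5 = 204.94 MPa
τ_max = K·τ₀ = 1.1751 × 204.94 = 240.83 MPa

241 MPa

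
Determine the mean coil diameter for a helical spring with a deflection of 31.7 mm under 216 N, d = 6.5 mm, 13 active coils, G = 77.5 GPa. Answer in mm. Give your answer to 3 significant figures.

58.0 mm

Required rate k = F/δ = 216/31.7 = 6.8139 N/mm
D = (Gd⁴/(8N_a·k))^(1/3) = (77.5×10³·6.5⁴/(8·13·6.8139))^(1/3)
  = (195221)^(1/3) = 58.0108 mm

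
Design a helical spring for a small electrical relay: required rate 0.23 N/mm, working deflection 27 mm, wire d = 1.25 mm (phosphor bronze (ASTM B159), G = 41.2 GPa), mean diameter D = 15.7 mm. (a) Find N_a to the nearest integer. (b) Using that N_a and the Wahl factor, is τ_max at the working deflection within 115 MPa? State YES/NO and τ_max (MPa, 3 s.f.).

N_a = Gd⁴/(8D³k) = (41.2×10³)(1.25⁴)/(8·15.7³·0.23) = 14.13 → N_a = 14
Actual rate k = Gd⁴/(8D³·14) = 0.23207 N/mm
Working load F = kδ = 0.23207·27 = 6.2659 N
C = 15.7/1.25 = 12.5600; K_W = (4C−1)/(4C−4)+0.615/C = 1.1138
τ_max = K_W·8FD/(πd³) = 1.1138·128.26 = 142.86 MPa
τ_max > 115 MPa → exceeds allowable

(a) 14 coils; (b) NO, τ_max = 143 MPa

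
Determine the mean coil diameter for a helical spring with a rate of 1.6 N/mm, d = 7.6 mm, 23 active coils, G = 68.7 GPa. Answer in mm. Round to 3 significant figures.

D = (Gd⁴/(8N_a·k))^(1/3) = (68.7×10³·7.6⁴/(8·23·1.6))^(1/3)
  = (778526)^(1/3) = 91.9936 mm

92.0 mm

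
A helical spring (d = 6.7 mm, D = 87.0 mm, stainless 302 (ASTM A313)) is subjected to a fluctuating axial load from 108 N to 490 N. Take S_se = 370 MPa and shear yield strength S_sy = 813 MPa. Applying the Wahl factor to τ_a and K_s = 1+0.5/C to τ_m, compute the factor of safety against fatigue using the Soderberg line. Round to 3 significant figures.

C = D/d = 87.0/6.7 = 12.9851; K_W = (4C−1)/(4C−4)+0.615/C = 1.1099; K_s = 1+0.5/C = 1.0385
F_a = (F_max−F_min)/2 = 191 N; F_m = (F_max+F_min)/2 = 299 N
τ_a = K_W·8F_aD/(πd³) = 1.1099 × 140.69 = 156.16 MPa
τ_m = K_s·8F_mD/(πd³) = 1.0385 × 220.25 = 228.73 MPa
Soderberg: 1/n_f = τ_a/S_se + τ_m/S_sy = 156.16/370 + 228.73/813 = 0.42205 + 0.28134 = 0.70339
n_f = 1/0.70339 = 1.422

1.42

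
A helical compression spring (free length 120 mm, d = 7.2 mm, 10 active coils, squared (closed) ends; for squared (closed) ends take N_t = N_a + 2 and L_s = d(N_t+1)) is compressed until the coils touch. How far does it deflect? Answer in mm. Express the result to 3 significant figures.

26.4 mm

N_t = 12; L_s = 7.2·13 = 93.6 mm
δ_solid = L₀ − L_s = 120 − 93.6 = 26.4 mm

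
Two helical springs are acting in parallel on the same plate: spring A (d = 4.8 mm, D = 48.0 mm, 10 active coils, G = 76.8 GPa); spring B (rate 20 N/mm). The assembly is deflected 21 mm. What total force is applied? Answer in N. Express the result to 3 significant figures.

517 N

k_A = Gd⁴/(8D³N_a) = (76.8×10³)(4.8⁴)/(8·48.0³·10) = 4.608 N/mm
Parallel: k_eq = 4.608 + 20 = 24.608 N/mm
F = k_eq·δ = 24.608·21 = 516.77 N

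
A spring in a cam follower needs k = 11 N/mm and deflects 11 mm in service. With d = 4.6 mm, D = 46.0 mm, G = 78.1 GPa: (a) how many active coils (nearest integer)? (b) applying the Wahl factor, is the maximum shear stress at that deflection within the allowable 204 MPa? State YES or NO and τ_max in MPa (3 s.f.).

N_a = Gd⁴/(8D³k) = (78.1×10³)(4.6⁴)/(8·46.0³·11) = 4.082 → N_a = 4
Actual rate k = Gd⁴/(8D³·4) = 11.227 N/mm
Working load F = kδ = 11.227·11 = 123.5 N
C = 46.0/4.6 = 10.0000; K_W = (4C−1)/(4C−4)+0.615/C = 1.1448
τ_max = K_W·8FD/(πd³) = 1.1448·148.62 = 170.14 MPa
τ_max ≤ 204 MPa → acceptable

(a) 4 coils; (b) YES, τ_max = 170 MPa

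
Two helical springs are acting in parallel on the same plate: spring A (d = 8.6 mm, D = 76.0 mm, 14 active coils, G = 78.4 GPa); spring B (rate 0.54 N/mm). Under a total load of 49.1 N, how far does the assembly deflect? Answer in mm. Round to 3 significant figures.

k_A = Gd⁴/(8D³N_a) = (78.4×10³)(8.6⁴)/(8·76.0³·14) = 8.7227 N/mm
Parallel: k_eq = 8.7227 + 0.54 = 9.2627 N/mm
δ = F/k_eq = 49.1/9.2627 = 5.3008 mm

5.30 mm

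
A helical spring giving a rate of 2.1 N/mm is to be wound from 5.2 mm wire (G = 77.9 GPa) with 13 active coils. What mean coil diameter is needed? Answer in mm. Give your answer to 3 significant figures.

D = (Gd⁴/(8N_a·k))^(1/3) = (77.9×10³·5.2⁴/(8·13·2.1))^(1/3)
  = (260794)^(1/3) = 63.8900 mm

63.9 mm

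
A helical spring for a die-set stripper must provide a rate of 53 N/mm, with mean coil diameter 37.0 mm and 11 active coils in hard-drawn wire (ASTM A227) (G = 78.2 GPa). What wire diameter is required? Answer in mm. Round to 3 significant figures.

7.41 mm

d = (8D³N_a·k / G)^(1/4) = (8·37.0³·11·53 / (78.2×10³))^0.25
  = (3021)^0.25 = 7.4138 mm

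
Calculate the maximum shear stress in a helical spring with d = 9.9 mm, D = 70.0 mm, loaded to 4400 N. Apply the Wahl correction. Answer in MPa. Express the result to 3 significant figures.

Spring index C = D/d = 70.0/9.9 = 7.0707
K_W = (4C−1)/(4C−4) + 0.615/C = 27.283/24.283 + 0.0870 = 1.2105
τ₀ = 8FD/(πd³) = 8·4400·70.0/(π·9.9³) = 2.464e+06/3048.3 = 808.32 MPa
τ_max = K·τ₀ = 1.2105 × 808.32 = 978.49 MPa

978 MPa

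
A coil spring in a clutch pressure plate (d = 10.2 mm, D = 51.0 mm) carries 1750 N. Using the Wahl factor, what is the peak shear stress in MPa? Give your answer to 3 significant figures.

281 MPa

Spring index C = D/d = 51.0/10.2 = 5.0000
K_W = (4C−1)/(4C−4) + 0.615/C = 19.000/16.000 + 0.1230 = 1.3105
τ₀ = 8FD/(πd³) = 8·1750·51.0/(π·10.2³) = 714000/3333.9 = 214.16 MPa
τ_max = K·τ₀ = 1.3105 × 214.16 = 280.66 MPa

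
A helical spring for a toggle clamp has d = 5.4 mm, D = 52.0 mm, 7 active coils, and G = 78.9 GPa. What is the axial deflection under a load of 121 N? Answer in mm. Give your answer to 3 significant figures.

14.2 mm

k = Gd⁴/(8D³N_a) = (78.9×10³)(5.4⁴)/(8·52.0³·7) = 8.5203 N/mm
δ = F/k = 121 / 8.5203 = 14.201 mm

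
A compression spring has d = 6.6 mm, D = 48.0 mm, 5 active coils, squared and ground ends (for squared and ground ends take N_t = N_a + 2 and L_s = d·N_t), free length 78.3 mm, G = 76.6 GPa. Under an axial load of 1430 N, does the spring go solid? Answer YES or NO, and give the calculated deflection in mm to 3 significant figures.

YES, δ = 43.5 mm

k = Gd⁴/(8D³N_a) = (76.6×10³)(6.6⁴)/(8·48.0³·5) = 32.856 N/mm
N_t = 7; L_s = 6.6·7 = 46.2 mm; δ_solid = L₀ − L_s = 78.3 − 46.2 = 32.1 mm
δ = F/k = 1430/32.856 = 43.523 mm
δ ≥ δ_solid → spring goes solid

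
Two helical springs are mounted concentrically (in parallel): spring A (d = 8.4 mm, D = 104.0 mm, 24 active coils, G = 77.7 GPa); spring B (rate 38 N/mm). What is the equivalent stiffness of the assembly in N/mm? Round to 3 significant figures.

k_A = Gd⁴/(8D³N_a) = (77.7×10³)(8.4⁴)/(8·104.0³·24) = 1.7912 N/mm
Parallel: k_eq = 1.7912 + 38 = 39.791 N/mm

39.8 N/mm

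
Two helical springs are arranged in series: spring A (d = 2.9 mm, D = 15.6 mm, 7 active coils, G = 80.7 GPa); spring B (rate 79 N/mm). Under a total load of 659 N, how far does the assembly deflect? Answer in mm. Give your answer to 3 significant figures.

32.9 mm

k_A = Gd⁴/(8D³N_a) = (80.7×10³)(2.9⁴)/(8·15.6³·7) = 26.847 N/mm
Series: 1/k_eq = 1/26.847 + 1/79 = 0.049906; k_eq = 20.038 N/mm
δ = F/k_eq = 659/20.038 = 32.888 mm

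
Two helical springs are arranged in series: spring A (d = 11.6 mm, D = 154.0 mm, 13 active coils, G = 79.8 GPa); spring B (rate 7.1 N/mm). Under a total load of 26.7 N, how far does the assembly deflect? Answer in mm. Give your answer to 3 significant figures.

10.8 mm

k_A = Gd⁴/(8D³N_a) = (79.8×10³)(11.6⁴)/(8·154.0³·13) = 3.804 N/mm
Series: 1/k_eq = 1/3.804 + 1/7.1 = 0.40373; k_eq = 2.4769 N/mm
δ = F/k_eq = 26.7/2.4769 = 10.78 mm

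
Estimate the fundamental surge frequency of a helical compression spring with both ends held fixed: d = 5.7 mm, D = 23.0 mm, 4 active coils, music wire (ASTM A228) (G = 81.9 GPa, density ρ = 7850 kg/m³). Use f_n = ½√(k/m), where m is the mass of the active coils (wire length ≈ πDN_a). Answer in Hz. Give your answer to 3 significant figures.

k = Gd⁴/(8D³N_a) = (81.9×10³)(5.7⁴)/(8·23.0³·4) = 222.05 N/mm = 2.2205e+05 N/m
Wire length L = πDN_a = π·23.0·4 = 289.03 mm
m = ρ·(πd²/4)·L = 7850 × 25.518×10⁻⁶ m² × 0.28903 m = 0.057896 kg
f_n = ½√(k/m) = 0.5·√(2.2205e+05/0.057896) = 0.5·√(3.8353e+06) = 979.2 Hz

979 Hz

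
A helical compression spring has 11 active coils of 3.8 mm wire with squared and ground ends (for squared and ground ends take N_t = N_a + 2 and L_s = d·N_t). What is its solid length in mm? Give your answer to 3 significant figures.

squared and ground ends: N_t = N_a + 2 = 11 + 2 = 13
L_s = d·N_t = 3.8 × 13 = 49.4 mm

49.4 mm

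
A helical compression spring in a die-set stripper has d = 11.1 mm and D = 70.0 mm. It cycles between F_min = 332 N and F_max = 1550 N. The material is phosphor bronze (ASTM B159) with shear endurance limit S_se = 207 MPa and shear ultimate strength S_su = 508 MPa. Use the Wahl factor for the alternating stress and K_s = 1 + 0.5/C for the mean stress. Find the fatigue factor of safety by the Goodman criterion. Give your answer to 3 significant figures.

C = D/d = 70.0/11.1 = 6.3063; K_W = (4C−1)/(4C−4)+0.615/C = 1.2389; K_s = 1+0.5/C = 1.0793
F_a = (F_max−F_min)/2 = 609 N; F_m = (F_max+F_min)/2 = 941 N
τ_a = K_W·8F_aD/(πd³) = 1.2389 × 79.376 = 98.335 MPa
τ_m = K_s·8F_mD/(πd³) = 1.0793 × 122.65 = 132.37 MPa
Goodman: 1/n_f = τ_a/S_se + τ_m/S_su = 98.335/207 + 132.37/508 = 0.47505 + 0.26057 = 0.73562
n_f = 1/0.73562 = 1.359

1.36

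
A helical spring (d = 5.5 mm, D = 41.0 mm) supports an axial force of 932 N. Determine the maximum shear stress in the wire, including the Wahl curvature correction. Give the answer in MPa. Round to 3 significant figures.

701 MPa

Spring index C = D/d = 41.0/5.5 = 7.4545
K_W = (4C−1)/(4C−4) + 0.615/C = 28.818/25.818 + 0.0825 = 1.1987
τ₀ = 8FD/(πd³) = 8·932·41.0/(π·5.5³) = 305696/522.68 = 584.86 MPa
τ_max = K·τ₀ = 1.1987 × 584.86 = 701.07 MPa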